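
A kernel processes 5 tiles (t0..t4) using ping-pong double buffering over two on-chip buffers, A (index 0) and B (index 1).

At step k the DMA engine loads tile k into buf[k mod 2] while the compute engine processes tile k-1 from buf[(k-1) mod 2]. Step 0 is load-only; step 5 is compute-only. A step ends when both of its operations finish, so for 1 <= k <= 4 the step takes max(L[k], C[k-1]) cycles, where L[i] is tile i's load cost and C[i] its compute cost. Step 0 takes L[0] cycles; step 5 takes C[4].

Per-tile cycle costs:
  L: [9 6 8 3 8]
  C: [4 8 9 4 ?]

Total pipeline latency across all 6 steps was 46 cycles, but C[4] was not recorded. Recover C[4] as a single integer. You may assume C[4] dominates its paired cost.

step 0: dur = L[0]=9 = 9
step 1: dur = max(L[1]=6, C[0]=4) = 6
step 2: dur = max(L[2]=8, C[1]=8) = 8
step 3: dur = max(L[3]=3, C[2]=9) = 9
step 4: dur = max(L[4]=8, C[3]=4) = 8
step 5: dur = C[4]=? = C[4]  (unknown; binding)
sum of known step durations = 40
dur[5] = total - known = 46 - 40 = 6
C[4] is the binding max in step 5, so C[4] = dur[5] = 6

C[4] = 6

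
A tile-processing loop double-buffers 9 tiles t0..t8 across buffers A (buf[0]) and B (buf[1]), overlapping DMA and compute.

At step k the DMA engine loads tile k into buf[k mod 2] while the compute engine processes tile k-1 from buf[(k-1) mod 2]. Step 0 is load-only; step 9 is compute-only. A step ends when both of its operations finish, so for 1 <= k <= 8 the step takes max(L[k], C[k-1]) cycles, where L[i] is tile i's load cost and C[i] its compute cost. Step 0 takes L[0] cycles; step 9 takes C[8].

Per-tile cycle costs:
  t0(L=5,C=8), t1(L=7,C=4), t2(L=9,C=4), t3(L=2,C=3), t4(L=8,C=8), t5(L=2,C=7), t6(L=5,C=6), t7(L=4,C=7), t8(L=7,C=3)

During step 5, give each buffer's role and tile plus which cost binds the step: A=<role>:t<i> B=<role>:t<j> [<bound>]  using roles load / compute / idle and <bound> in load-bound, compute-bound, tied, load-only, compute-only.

step 5: A=compute:t4 B=load:t5 [compute-bound]

step 0: L[0]=5 → dur=5, Σ=5 | A=load:t0 B=idle [load-only]
step 1: L[1]=7 C[0]=8 → dur=8, Σ=13 | A=compute:t0 B=load:t1 [compute-bound]
step 2: L[2]=9 C[1]=4 → dur=9, Σ=22 | A=load:t2 B=compute:t1 [load-bound]
step 3: L[3]=2 C[2]=4 → dur=4, Σ=26 | A=compute:t2 B=load:t3 [compute-bound]
step 4: L[4]=8 C[3]=3 → dur=8, Σ=34 | A=load:t4 B=compute:t3 [load-bound]
step 5: L[5]=2 C[4]=8 → dur=8, Σ=42 | A=compute:t4 B=load:t5 [compute-bound]
step 6: L[6]=5 C[5]=7 → dur=7, Σ=49 | A=load:t6 B=compute:t5 [compute-bound]
step 7: L[7]=4 C[6]=6 → dur=6, Σ=55 | A=compute:t6 B=load:t7 [compute-bound]
step 8: L[8]=7 C[7]=7 → dur=7, Σ=62 | A=load:t8 B=compute:t7 [tied]
step 9: C[8]=3 → dur=3, Σ=65 | A=compute:t8 B=idle [compute-only]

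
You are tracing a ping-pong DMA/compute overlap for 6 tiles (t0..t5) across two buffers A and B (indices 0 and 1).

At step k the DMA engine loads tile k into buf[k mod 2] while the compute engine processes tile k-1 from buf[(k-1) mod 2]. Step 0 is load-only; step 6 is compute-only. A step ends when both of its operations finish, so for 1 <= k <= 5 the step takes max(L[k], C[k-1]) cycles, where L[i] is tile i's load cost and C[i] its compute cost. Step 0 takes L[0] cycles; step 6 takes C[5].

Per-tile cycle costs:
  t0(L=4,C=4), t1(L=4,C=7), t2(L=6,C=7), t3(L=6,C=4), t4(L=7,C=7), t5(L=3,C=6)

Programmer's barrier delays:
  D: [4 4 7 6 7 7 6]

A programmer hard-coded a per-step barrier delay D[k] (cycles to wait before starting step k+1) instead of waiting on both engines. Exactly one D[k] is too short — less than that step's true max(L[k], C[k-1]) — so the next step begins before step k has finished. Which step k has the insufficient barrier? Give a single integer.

k=0 barrier L[0]=4→4c, D[0]=4 ok
k=1 barrier max(L[1]=4,C[0]=4)→4c, D[1]=4 ok
k=2 barrier max(L[2]=6,C[1]=7)→7c, D[2]=7 ok
k=3 barrier max(L[3]=6,C[2]=7)→7c, D[3]=6 SHORT
k=4 barrier max(L[4]=7,C[3]=4)→7c, D[4]=7 ok
k=5 barrier max(L[5]=3,C[4]=7)→7c, D[5]=7 ok
k=6 barrier C[5]=6→6c, D[6]=6 ok

hazard at step 3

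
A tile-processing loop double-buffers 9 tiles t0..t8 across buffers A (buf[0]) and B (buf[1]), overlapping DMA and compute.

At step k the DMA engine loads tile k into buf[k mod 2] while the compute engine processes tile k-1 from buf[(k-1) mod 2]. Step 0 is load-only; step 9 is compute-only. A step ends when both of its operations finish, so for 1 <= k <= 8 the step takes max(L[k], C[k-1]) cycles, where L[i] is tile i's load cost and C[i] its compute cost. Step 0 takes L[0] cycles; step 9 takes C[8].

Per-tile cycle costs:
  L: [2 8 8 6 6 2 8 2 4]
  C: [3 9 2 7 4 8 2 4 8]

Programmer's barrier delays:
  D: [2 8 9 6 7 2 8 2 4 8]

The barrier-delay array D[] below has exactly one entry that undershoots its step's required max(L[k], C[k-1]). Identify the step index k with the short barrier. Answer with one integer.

hazard at step 5

step 0: need L[0]=2 = 2; D[0]=2 ok
step 1: need max(L[1]=8,C[0]=3) = 8; D[1]=8 ok
step 2: need max(L[2]=8,C[1]=9) = 9; D[2]=9 ok
step 3: need max(L[3]=6,C[2]=2) = 6; D[3]=6 ok
step 4: need max(L[4]=6,C[3]=7) = 7; D[4]=7 ok
step 5: need max(L[5]=2,C[4]=4) = 4; D[5]=2 SHORT
step 6: need max(L[6]=8,C[5]=8) = 8; D[6]=8 ok
step 7: need max(L[7]=2,C[6]=2) = 2; D[7]=2 ok
step 8: need max(L[8]=4,C[7]=4) = 4; D[8]=4 ok
step 9: need C[8]=8 = 8; D[9]=8 ok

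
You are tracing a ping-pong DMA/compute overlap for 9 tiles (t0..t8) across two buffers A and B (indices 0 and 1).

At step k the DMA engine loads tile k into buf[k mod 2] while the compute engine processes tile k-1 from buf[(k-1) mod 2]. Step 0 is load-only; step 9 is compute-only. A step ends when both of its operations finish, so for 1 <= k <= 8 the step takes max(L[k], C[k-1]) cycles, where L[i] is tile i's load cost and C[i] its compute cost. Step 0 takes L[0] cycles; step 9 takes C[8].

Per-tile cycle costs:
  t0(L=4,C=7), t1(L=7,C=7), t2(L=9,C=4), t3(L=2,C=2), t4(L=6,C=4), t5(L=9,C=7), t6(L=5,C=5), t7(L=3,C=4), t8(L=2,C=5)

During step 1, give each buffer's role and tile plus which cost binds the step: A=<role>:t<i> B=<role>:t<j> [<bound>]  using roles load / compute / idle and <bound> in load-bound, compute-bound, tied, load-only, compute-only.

step 1: A=compute:t0 B=load:t1 [tied]

k=0 load=t0/4c comp=- wait=4 total=4
k=1 load=t1/7c comp=t0/7c wait=7 total=11
k=2 load=t2/9c comp=t1/7c wait=9 total=20
k=3 load=t3/2c comp=t2/4c wait=4 total=24
k=4 load=t4/6c comp=t3/2c wait=6 total=30
k=5 load=t5/9c comp=t4/4c wait=9 total=39
k=6 load=t6/5c comp=t5/7c wait=7 total=46
k=7 load=t7/3c comp=t6/5c wait=5 total=51
k=8 load=t8/2c comp=t7/4c wait=4 total=55
k=9 load=- comp=t8/5c wait=5 total=60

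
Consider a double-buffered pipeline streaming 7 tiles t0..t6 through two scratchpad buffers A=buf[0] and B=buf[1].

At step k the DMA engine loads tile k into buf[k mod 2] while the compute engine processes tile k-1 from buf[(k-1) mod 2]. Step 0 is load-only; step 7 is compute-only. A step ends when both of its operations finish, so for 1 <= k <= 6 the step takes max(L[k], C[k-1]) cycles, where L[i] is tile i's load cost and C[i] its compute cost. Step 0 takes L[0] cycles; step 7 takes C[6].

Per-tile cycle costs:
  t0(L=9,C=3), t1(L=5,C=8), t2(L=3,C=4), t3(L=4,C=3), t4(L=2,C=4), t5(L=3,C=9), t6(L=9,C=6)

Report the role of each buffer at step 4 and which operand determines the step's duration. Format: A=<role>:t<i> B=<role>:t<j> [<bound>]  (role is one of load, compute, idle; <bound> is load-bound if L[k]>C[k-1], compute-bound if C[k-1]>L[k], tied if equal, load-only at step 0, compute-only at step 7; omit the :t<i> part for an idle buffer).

  0. 9=9c; end=9; A:t0 B:-
  1. max(5,3)=5c; end=14; A:t0 B:t1
  2. max(3,8)=8c; end=22; A:t2 B:t1
  3. max(4,4)=4c; end=26; A:t2 B:t3
  4. max(2,3)=3c; end=29; A:t4 B:t3
  5. max(3,4)=4c; end=33; A:t4 B:t5
  6. max(9,9)=9c; end=42; A:t6 B:t5
  7. 6=6c; end=48; A:t6 B:t5

step 4: A=load:t4 B=compute:t3 [compute-bound]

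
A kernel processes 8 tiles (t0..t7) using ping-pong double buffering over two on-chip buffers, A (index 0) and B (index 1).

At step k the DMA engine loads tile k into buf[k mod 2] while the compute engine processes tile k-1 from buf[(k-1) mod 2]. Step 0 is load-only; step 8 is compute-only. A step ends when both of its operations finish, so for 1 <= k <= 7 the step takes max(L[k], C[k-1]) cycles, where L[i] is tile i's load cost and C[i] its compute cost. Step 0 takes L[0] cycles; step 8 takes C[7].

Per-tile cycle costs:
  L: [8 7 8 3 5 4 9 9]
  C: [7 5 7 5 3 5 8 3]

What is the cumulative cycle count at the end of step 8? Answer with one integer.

step 0: L[0]=8 → dur=8, Σ=8 | A=load:t0 B=idle [load-only]
step 1: L[1]=7 C[0]=7 → dur=7, Σ=15 | A=compute:t0 B=load:t1 [tied]
step 2: L[2]=8 C[1]=5 → dur=8, Σ=23 | A=load:t2 B=compute:t1 [load-bound]
step 3: L[3]=3 C[2]=7 → dur=7, Σ=30 | A=compute:t2 B=load:t3 [compute-bound]
step 4: L[4]=5 C[3]=5 → dur=5, Σ=35 | A=load:t4 B=compute:t3 [tied]
step 5: L[5]=4 C[4]=3 → dur=4, Σ=39 | A=compute:t4 B=load:t5 [load-bound]
step 6: L[6]=9 C[5]=5 → dur=9, Σ=48 | A=load:t6 B=compute:t5 [load-bound]
step 7: L[7]=9 C[6]=8 → dur=9, Σ=57 | A=compute:t6 B=load:t7 [load-bound]
step 8: C[7]=3 → dur=3, Σ=60 | A=idle B=compute:t7 [compute-only]

end_cycle[8] = 60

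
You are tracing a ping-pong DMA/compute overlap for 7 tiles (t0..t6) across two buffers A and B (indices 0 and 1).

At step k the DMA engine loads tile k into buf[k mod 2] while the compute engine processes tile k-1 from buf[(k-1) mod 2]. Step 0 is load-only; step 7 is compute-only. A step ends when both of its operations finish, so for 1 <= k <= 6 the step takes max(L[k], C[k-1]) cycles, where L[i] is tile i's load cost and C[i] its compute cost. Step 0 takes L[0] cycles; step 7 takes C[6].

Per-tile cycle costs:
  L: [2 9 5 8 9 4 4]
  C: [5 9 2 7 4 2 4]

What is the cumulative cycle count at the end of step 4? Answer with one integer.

end_cycle[4] = 37

[0] DMA t0→A (2c) ∥ CU idle ⇒ 2c, clock 2
[1] DMA t1→B (9c) ∥ CU A:t0 (5c) ⇒ 9c, clock 11
[2] DMA t2→A (5c) ∥ CU B:t1 (9c) ⇒ 9c, clock 20
[3] DMA t3→B (8c) ∥ CU A:t2 (2c) ⇒ 8c, clock 28
[4] DMA t4→A (9c) ∥ CU B:t3 (7c) ⇒ 9c, clock 37
[5] DMA t5→B (4c) ∥ CU A:t4 (4c) ⇒ 4c, clock 41
[6] DMA t6→A (4c) ∥ CU B:t5 (2c) ⇒ 4c, clock 45
[7] DMA idle ∥ CU A:t6 (4c) ⇒ 4c, clock 49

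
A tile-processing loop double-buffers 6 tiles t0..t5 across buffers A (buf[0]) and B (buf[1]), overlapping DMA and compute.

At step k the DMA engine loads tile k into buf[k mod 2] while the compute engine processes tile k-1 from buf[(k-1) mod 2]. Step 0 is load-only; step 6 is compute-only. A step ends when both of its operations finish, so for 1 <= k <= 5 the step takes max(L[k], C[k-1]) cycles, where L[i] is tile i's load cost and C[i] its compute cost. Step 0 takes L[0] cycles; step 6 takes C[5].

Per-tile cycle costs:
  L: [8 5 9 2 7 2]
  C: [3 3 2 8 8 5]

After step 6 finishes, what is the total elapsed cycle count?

[0] DMA t0→A (8c) ∥ CU idle ⇒ 8c, clock 8
[1] DMA t1→B (5c) ∥ CU A:t0 (3c) ⇒ 5c, clock 13
[2] DMA t2→A (9c) ∥ CU B:t1 (3c) ⇒ 9c, clock 22
[3] DMA t3→B (2c) ∥ CU A:t2 (2c) ⇒ 2c, clock 24
[4] DMA t4→A (7c) ∥ CU B:t3 (8c) ⇒ 8c, clock 32
[5] DMA t5→B (2c) ∥ CU A:t4 (8c) ⇒ 8c, clock 40
[6] DMA idle ∥ CU B:t5 (5c) ⇒ 5c, clock 45

end_cycle[6] = 45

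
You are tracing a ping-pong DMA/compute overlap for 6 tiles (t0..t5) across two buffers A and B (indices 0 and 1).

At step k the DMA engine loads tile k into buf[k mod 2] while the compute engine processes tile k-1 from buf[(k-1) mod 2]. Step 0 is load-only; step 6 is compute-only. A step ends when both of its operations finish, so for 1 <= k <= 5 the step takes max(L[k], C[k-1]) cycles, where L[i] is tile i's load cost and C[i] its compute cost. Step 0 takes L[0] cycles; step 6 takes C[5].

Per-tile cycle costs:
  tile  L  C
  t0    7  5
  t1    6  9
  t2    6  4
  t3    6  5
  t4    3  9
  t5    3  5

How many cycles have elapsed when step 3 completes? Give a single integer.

end_cycle[3] = 28

step 0: L[0]=7 → dur=7, Σ=7 | A=load:t0 B=idle [load-only]
step 1: L[1]=6 C[0]=5 → dur=6, Σ=13 | A=compute:t0 B=load:t1 [load-bound]
step 2: L[2]=6 C[1]=9 → dur=9, Σ=22 | A=load:t2 B=compute:t1 [compute-bound]
step 3: L[3]=6 C[2]=4 → dur=6, Σ=28 | A=compute:t2 B=load:t3 [load-bound]
step 4: L[4]=3 C[3]=5 → dur=5, Σ=33 | A=load:t4 B=compute:t3 [compute-bound]
step 5: L[5]=3 C[4]=9 → dur=9, Σ=42 | A=compute:t4 B=load:t5 [compute-bound]
step 6: C[5]=5 → dur=5, Σ=47 | A=idle B=compute:t5 [compute-only]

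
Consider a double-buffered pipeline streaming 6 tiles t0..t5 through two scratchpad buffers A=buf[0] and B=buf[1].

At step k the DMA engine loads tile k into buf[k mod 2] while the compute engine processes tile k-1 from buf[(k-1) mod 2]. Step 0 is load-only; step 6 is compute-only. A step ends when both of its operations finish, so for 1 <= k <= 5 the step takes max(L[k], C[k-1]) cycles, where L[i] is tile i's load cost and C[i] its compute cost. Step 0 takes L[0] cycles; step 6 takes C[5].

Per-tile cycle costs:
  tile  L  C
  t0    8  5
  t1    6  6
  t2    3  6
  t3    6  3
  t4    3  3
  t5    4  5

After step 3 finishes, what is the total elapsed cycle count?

end_cycle[3] = 26

k=0 load=t0/8c comp=- wait=8 total=8
k=1 load=t1/6c comp=t0/5c wait=6 total=14
k=2 load=t2/3c comp=t1/6c wait=6 total=20
k=3 load=t3/6c comp=t2/6c wait=6 total=26
k=4 load=t4/3c comp=t3/3c wait=3 total=29
k=5 load=t5/4c comp=t4/3c wait=4 total=33
k=6 load=- comp=t5/5c wait=5 total=38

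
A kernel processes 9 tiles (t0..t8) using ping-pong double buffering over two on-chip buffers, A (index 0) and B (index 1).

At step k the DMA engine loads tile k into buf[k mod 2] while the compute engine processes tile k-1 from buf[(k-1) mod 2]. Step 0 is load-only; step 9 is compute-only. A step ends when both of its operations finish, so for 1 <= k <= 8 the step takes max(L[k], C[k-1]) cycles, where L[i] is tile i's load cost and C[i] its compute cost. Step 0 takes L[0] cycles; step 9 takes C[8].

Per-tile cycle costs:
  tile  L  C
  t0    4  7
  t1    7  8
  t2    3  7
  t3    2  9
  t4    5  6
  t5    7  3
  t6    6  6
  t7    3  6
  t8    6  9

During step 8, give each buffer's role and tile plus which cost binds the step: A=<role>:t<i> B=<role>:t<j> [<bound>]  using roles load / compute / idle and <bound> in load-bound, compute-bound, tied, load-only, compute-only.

step 8: A=load:t8 B=compute:t7 [tied]

[0] DMA t0→A (4c) ∥ CU idle ⇒ 4c, clock 4
[1] DMA t1→B (7c) ∥ CU A:t0 (7c) ⇒ 7c, clock 11
[2] DMA t2→A (3c) ∥ CU B:t1 (8c) ⇒ 8c, clock 19
[3] DMA t3→B (2c) ∥ CU A:t2 (7c) ⇒ 7c, clock 26
[4] DMA t4→A (5c) ∥ CU B:t3 (9c) ⇒ 9c, clock 35
[5] DMA t5→B (7c) ∥ CU A:t4 (6c) ⇒ 7c, clock 42
[6] DMA t6→A (6c) ∥ CU B:t5 (3c) ⇒ 6c, clock 48
[7] DMA t7→B (3c) ∥ CU A:t6 (6c) ⇒ 6c, clock 54
[8] DMA t8→A (6c) ∥ CU B:t7 (6c) ⇒ 6c, clock 60
[9] DMA idle ∥ CU A:t8 (9c) ⇒ 9c, clock 69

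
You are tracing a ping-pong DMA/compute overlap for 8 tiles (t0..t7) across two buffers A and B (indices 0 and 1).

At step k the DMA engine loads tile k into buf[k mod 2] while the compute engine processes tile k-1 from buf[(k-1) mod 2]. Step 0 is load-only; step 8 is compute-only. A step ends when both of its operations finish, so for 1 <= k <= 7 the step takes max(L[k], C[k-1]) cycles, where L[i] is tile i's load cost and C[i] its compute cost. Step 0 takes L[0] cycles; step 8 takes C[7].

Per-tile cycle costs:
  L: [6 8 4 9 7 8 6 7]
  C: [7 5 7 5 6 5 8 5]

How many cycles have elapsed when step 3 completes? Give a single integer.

step 0: L[0]=6 → dur=6, Σ=6 | A=load:t0 B=idle [load-only]
step 1: L[1]=8 C[0]=7 → dur=8, Σ=14 | A=compute:t0 B=load:t1 [load-bound]
step 2: L[2]=4 C[1]=5 → dur=5, Σ=19 | A=load:t2 B=compute:t1 [compute-bound]
step 3: L[3]=9 C[2]=7 → dur=9, Σ=28 | A=compute:t2 B=load:t3 [load-bound]
step 4: L[4]=7 C[3]=5 → dur=7, Σ=35 | A=load:t4 B=compute:t3 [load-bound]
step 5: L[5]=8 C[4]=6 → dur=8, Σ=43 | A=compute:t4 B=load:t5 [load-bound]
step 6: L[6]=6 C[5]=5 → dur=6, Σ=49 | A=load:t6 B=compute:t5 [load-bound]
step 7: L[7]=7 C[6]=8 → dur=8, Σ=57 | A=compute:t6 B=load:t7 [compute-bound]
step 8: C[7]=5 → dur=5, Σ=62 | A=idle B=compute:t7 [compute-only]

end_cycle[3] = 28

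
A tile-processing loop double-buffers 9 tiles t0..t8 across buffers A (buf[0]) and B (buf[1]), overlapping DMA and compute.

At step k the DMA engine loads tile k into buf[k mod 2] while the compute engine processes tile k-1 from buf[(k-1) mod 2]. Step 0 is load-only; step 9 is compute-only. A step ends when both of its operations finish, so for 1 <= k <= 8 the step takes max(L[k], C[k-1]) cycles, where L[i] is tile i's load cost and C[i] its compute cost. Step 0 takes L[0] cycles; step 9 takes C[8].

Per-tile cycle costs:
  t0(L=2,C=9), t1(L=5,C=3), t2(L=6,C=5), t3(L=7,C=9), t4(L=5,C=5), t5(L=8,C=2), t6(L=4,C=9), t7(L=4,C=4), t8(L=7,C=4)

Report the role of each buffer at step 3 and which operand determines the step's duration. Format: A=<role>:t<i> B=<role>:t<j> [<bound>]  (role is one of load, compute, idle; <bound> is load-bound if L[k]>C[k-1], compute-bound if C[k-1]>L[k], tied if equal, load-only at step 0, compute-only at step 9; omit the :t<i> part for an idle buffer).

[0] DMA t0→A (2c) ∥ CU idle ⇒ 2c, clock 2
[1] DMA t1→B (5c) ∥ CU A:t0 (9c) ⇒ 9c, clock 11
[2] DMA t2→A (6c) ∥ CU B:t1 (3c) ⇒ 6c, clock 17
[3] DMA t3→B (7c) ∥ CU A:t2 (5c) ⇒ 7c, clock 24
[4] DMA t4→A (5c) ∥ CU B:t3 (9c) ⇒ 9c, clock 33
[5] DMA t5→B (8c) ∥ CU A:t4 (5c) ⇒ 8c, clock 41
[6] DMA t6→A (4c) ∥ CU B:t5 (2c) ⇒ 4c, clock 45
[7] DMA t7→B (4c) ∥ CU A:t6 (9c) ⇒ 9c, clock 54
[8] DMA t8→A (7c) ∥ CU B:t7 (4c) ⇒ 7c, clock 61
[9] DMA idle ∥ CU A:t8 (4c) ⇒ 4c, clock 65

step 3: A=compute:t2 B=load:t3 [load-bound]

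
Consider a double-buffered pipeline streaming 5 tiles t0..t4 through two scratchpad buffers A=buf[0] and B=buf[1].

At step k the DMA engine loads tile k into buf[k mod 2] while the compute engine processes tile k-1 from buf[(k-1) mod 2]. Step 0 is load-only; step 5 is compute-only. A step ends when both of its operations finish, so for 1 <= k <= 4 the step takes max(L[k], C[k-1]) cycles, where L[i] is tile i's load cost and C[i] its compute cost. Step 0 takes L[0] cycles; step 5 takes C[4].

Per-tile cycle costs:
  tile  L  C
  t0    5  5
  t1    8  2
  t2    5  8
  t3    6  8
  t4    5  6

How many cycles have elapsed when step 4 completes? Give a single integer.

k=0 load=t0/5c comp=- wait=5 total=5
k=1 load=t1/8c comp=t0/5c wait=8 total=13
k=2 load=t2/5c comp=t1/2c wait=5 total=18
k=3 load=t3/6c comp=t2/8c wait=8 total=26
k=4 load=t4/5c comp=t3/8c wait=8 total=34
k=5 load=- comp=t4/6c wait=6 total=40

end_cycle[4] = 34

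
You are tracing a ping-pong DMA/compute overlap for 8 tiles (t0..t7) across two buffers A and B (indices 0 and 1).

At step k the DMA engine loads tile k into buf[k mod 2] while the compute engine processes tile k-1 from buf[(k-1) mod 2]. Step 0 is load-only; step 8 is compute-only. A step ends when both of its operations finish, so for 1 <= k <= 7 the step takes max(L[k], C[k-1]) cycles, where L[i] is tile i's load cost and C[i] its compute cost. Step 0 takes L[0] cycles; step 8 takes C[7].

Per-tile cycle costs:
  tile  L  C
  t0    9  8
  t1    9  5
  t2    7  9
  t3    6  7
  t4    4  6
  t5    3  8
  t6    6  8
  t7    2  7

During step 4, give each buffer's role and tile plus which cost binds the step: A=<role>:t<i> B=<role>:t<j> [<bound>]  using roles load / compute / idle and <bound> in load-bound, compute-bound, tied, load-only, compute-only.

step 4: A=load:t4 B=compute:t3 [compute-bound]

[0] DMA t0→A (9c) ∥ CU idle ⇒ 9c, clock 9
[1] DMA t1→B (9c) ∥ CU A:t0 (8c) ⇒ 9c, clock 18
[2] DMA t2→A (7c) ∥ CU B:t1 (5c) ⇒ 7c, clock 25
[3] DMA t3→B (6c) ∥ CU A:t2 (9c) ⇒ 9c, clock 34
[4] DMA t4→A (4c) ∥ CU B:t3 (7c) ⇒ 7c, clock 41
[5] DMA t5→B (3c) ∥ CU A:t4 (6c) ⇒ 6c, clock 47
[6] DMA t6→A (6c) ∥ CU B:t5 (8c) ⇒ 8c, clock 55
[7] DMA t7→B (2c) ∥ CU A:t6 (8c) ⇒ 8c, clock 63
[8] DMA idle ∥ CU B:t7 (7c) ⇒ 7c, clock 70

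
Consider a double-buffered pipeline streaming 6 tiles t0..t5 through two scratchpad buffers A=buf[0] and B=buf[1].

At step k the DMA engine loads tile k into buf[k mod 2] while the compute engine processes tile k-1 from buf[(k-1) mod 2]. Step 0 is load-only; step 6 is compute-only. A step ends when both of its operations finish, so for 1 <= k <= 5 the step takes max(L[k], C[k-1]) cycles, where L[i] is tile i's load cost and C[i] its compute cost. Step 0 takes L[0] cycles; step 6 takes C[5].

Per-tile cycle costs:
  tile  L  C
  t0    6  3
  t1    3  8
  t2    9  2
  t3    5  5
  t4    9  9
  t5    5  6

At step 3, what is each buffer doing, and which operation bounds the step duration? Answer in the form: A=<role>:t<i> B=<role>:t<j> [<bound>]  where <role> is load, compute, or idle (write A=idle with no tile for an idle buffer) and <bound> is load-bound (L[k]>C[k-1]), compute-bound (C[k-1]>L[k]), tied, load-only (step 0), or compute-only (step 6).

k=0 load=t0/6c comp=- wait=6 total=6
k=1 load=t1/3c comp=t0/3c wait=3 total=9
k=2 load=t2/9c comp=t1/8c wait=9 total=18
k=3 load=t3/5c comp=t2/2c wait=5 total=23
k=4 load=t4/9c comp=t3/5c wait=9 total=32
k=5 load=t5/5c comp=t4/9c wait=9 total=41
k=6 load=- comp=t5/6c wait=6 total=47

step 3: A=compute:t2 B=load:t3 [load-bound]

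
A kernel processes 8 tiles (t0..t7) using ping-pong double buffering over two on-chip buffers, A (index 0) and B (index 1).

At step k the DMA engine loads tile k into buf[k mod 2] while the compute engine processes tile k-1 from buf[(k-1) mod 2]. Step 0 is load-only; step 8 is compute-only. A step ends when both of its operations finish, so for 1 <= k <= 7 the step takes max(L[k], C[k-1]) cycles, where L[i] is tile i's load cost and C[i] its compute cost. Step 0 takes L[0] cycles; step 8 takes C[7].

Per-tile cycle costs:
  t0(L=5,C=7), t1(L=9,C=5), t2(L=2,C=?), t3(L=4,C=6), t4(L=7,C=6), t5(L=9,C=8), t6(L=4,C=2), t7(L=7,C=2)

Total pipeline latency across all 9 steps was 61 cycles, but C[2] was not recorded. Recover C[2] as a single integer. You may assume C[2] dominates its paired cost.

C[2] = 9

step 0 → dur = L[0]=5 = 5
step 1 → dur = max(L[1]=9, C[0]=7) = 9
step 2 → dur = max(L[2]=2, C[1]=5) = 5
step 3 → dur = max(L[3]=4, C[2]=?) = C[2]  (unknown; binding)
step 4 → dur = max(L[4]=7, C[3]=6) = 7
step 5 → dur = max(L[5]=9, C[4]=6) = 9
step 6 → dur = max(L[6]=4, C[5]=8) = 8
step 7 → dur = max(L[7]=7, C[6]=2) = 7
step 8 → dur = C[7]=2 = 2
sum of known step durations = 52
dur[3] = total - known = 61 - 52 = 9
C[2] is the binding max in step 3, so C[2] = dur[3] = 9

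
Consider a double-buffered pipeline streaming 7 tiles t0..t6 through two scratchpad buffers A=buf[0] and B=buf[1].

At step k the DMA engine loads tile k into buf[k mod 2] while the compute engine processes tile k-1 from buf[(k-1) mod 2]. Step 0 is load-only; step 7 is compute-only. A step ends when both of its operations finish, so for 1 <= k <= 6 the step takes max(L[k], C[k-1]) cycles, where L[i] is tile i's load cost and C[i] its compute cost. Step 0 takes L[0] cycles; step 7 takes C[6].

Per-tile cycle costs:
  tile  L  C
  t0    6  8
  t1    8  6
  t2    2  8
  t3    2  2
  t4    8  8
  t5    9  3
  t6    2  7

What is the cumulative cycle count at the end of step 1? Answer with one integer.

[0] DMA t0→A (6c) ∥ CU idle ⇒ 6c, clock 6
[1] DMA t1→B (8c) ∥ CU A:t0 (8c) ⇒ 8c, clock 14
[2] DMA t2→A (2c) ∥ CU B:t1 (6c) ⇒ 6c, clock 20
[3] DMA t3→B (2c) ∥ CU A:t2 (8c) ⇒ 8c, clock 28
[4] DMA t4→A (8c) ∥ CU B:t3 (2c) ⇒ 8c, clock 36
[5] DMA t5→B (9c) ∥ CU A:t4 (8c) ⇒ 9c, clock 45
[6] DMA t6→A (2c) ∥ CU B:t5 (3c) ⇒ 3c, clock 48
[7] DMA idle ∥ CU A:t6 (7c) ⇒ 7c, clock 55

end_cycle[1] = 14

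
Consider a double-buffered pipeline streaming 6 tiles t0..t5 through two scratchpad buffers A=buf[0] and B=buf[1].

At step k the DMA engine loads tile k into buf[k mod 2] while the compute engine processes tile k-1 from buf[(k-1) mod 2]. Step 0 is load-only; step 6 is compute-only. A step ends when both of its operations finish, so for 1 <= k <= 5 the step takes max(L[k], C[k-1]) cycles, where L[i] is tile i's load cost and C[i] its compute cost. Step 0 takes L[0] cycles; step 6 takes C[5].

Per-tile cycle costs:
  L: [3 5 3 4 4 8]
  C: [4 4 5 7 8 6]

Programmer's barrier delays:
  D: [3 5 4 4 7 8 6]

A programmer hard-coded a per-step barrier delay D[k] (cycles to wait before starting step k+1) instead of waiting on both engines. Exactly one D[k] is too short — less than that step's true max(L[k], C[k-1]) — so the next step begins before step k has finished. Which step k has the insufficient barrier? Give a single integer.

hazard at step 3

[0] required=L[0]=3=3 vs D=3 ok
[1] required=max(L[1]=5,C[0]=4)=5 vs D=5 ok
[2] required=max(L[2]=3,C[1]=4)=4 vs D=4 ok
[3] required=max(L[3]=4,C[2]=5)=5 vs D=4 SHORT
[4] required=max(L[4]=4,C[3]=7)=7 vs D=7 ok
[5] required=max(L[5]=8,C[4]=8)=8 vs D=8 ok
[6] required=C[5]=6=6 vs D=6 ok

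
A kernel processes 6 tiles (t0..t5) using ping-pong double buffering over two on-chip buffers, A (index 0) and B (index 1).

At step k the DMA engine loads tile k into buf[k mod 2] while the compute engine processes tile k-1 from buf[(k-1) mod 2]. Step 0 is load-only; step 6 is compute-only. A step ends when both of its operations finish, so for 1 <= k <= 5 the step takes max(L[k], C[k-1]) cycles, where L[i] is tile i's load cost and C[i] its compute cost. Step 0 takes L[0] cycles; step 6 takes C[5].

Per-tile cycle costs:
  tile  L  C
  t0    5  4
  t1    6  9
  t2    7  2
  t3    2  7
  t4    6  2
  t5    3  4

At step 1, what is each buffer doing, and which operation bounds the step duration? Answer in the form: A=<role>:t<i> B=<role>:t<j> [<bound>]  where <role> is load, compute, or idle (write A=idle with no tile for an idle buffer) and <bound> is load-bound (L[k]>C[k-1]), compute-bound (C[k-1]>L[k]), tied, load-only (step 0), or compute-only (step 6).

step 1: A=compute:t0 B=load:t1 [load-bound]

  0. 5=5c; end=5; A:t0 B:-
  1. max(6,4)=6c; end=11; A:t0 B:t1
  2. max(7,9)=9c; end=20; A:t2 B:t1
  3. max(2,2)=2c; end=22; A:t2 B:t3
  4. max(6,7)=7c; end=29; A:t4 B:t3
  5. max(3,2)=3c; end=32; A:t4 B:t5
  6. 4=4c; end=36; A:t4 B:t5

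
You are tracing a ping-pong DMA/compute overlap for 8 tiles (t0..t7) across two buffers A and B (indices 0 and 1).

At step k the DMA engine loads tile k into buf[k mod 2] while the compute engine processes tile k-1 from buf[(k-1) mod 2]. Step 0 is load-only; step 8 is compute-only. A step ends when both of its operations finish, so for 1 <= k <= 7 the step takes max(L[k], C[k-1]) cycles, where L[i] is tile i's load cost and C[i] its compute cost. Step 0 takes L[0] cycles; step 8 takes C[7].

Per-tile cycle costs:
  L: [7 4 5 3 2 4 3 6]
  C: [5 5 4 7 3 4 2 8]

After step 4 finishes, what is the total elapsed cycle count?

end_cycle[4] = 28

step 0: L[0]=7 → dur=7, Σ=7 | A=load:t0 B=idle [load-only]
step 1: L[1]=4 C[0]=5 → dur=5, Σ=12 | A=compute:t0 B=load:t1 [compute-bound]
step 2: L[2]=5 C[1]=5 → dur=5, Σ=17 | A=load:t2 B=compute:t1 [tied]
step 3: L[3]=3 C[2]=4 → dur=4, Σ=21 | A=compute:t2 B=load:t3 [compute-bound]
step 4: L[4]=2 C[3]=7 → dur=7, Σ=28 | A=load:t4 B=compute:t3 [compute-bound]
step 5: L[5]=4 C[4]=3 → dur=4, Σ=32 | A=compute:t4 B=load:t5 [load-bound]
step 6: L[6]=3 C[5]=4 → dur=4, Σ=36 | A=load:t6 B=compute:t5 [compute-bound]
step 7: L[7]=6 C[6]=2 → dur=6, Σ=42 | A=compute:t6 B=load:t7 [load-bound]
step 8: C[7]=8 → dur=8, Σ=50 | A=idle B=compute:t7 [compute-only]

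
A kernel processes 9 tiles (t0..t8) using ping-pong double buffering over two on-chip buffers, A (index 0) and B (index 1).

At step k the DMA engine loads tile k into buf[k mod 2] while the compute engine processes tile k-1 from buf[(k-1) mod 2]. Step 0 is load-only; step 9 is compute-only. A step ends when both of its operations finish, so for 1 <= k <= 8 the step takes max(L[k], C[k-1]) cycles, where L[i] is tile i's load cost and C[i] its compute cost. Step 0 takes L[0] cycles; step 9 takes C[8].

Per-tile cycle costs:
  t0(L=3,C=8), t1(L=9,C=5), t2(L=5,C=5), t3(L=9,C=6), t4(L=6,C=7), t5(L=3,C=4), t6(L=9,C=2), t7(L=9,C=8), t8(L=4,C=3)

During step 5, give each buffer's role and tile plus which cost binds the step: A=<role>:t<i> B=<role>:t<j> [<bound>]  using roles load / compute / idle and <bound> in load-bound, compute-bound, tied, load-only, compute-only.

k=0 load=t0/3c comp=- wait=3 total=3
k=1 load=t1/9c comp=t0/8c wait=9 total=12
k=2 load=t2/5c comp=t1/5c wait=5 total=17
k=3 load=t3/9c comp=t2/5c wait=9 total=26
k=4 load=t4/6c comp=t3/6c wait=6 total=32
k=5 load=t5/3c comp=t4/7c wait=7 total=39
k=6 load=t6/9c comp=t5/4c wait=9 total=48
k=7 load=t7/9c comp=t6/2c wait=9 total=57
k=8 load=t8/4c comp=t7/8c wait=8 total=65
k=9 load=- comp=t8/3c wait=3 total=68

step 5: A=compute:t4 B=load:t5 [compute-bound]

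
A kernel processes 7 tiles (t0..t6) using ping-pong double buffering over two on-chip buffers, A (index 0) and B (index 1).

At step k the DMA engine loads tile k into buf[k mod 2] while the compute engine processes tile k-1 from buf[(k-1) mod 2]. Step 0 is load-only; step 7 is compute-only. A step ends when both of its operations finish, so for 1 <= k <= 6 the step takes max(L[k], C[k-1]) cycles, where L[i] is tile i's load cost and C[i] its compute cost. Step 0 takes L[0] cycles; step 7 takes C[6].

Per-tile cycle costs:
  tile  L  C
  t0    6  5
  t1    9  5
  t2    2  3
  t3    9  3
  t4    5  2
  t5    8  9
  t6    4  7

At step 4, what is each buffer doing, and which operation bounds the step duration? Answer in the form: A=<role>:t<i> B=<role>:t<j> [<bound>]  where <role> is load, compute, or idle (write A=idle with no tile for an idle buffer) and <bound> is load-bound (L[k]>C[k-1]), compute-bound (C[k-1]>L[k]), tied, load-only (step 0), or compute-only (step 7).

step 4: A=load:t4 B=compute:t3 [load-bound]

k=0 load=t0/6c comp=- wait=6 total=6
k=1 load=t1/9c comp=t0/5c wait=9 total=15
k=2 load=t2/2c comp=t1/5c wait=5 total=20
k=3 load=t3/9c comp=t2/3c wait=9 total=29
k=4 load=t4/5c comp=t3/3c wait=5 total=34
k=5 load=t5/8c comp=t4/2c wait=8 total=42
k=6 load=t6/4c comp=t5/9c wait=9 total=51
k=7 load=- comp=t6/7c wait=7 total=58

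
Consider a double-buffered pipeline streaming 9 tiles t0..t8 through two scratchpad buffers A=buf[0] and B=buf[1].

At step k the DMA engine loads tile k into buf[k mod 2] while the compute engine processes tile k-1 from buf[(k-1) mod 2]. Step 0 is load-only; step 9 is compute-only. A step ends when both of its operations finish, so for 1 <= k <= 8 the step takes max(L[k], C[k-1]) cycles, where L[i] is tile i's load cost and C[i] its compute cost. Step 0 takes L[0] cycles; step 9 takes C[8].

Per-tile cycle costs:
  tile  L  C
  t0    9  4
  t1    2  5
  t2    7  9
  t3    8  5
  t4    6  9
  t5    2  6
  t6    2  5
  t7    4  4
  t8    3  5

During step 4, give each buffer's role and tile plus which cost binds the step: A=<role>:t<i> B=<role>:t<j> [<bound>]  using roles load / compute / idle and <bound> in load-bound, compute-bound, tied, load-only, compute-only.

step 4: A=load:t4 B=compute:t3 [load-bound]

step 0: L[0]=9 → dur=9, Σ=9 | A=load:t0 B=idle [load-only]
step 1: L[1]=2 C[0]=4 → dur=4, Σ=13 | A=compute:t0 B=load:t1 [compute-bound]
step 2: L[2]=7 C[1]=5 → dur=7, Σ=20 | A=load:t2 B=compute:t1 [load-bound]
step 3: L[3]=8 C[2]=9 → dur=9, Σ=29 | A=compute:t2 B=load:t3 [compute-bound]
step 4: L[4]=6 C[3]=5 → dur=6, Σ=35 | A=load:t4 B=compute:t3 [load-bound]
step 5: L[5]=2 C[4]=9 → dur=9, Σ=44 | A=compute:t4 B=load:t5 [compute-bound]
step 6: L[6]=2 C[5]=6 → dur=6, Σ=50 | A=load:t6 B=compute:t5 [compute-bound]
step 7: L[7]=4 C[6]=5 → dur=5, Σ=55 | A=compute:t6 B=load:t7 [compute-bound]
step 8: L[8]=3 C[7]=4 → dur=4, Σ=59 | A=load:t8 B=compute:t7 [compute-bound]
step 9: C[8]=5 → dur=5, Σ=64 | A=compute:t8 B=idle [compute-only]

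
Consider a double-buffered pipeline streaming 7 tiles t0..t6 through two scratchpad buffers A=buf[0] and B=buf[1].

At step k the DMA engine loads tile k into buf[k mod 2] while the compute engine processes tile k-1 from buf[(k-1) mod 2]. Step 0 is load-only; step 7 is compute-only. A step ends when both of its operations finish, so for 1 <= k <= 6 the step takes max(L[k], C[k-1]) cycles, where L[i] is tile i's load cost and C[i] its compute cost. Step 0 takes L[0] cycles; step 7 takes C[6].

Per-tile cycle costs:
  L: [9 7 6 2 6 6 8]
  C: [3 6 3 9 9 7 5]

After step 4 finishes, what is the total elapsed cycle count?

step 0: L[0]=9 → dur=9, Σ=9 | A=load:t0 B=idle [load-only]
step 1: L[1]=7 C[0]=3 → dur=7, Σ=16 | A=compute:t0 B=load:t1 [load-bound]
step 2: L[2]=6 C[1]=6 → dur=6, Σ=22 | A=load:t2 B=compute:t1 [tied]
step 3: L[3]=2 C[2]=3 → dur=3, Σ=25 | A=compute:t2 B=load:t3 [compute-bound]
step 4: L[4]=6 C[3]=9 → dur=9, Σ=34 | A=load:t4 B=compute:t3 [compute-bound]
step 5: L[5]=6 C[4]=9 → dur=9, Σ=43 | A=compute:t4 B=load:t5 [compute-bound]
step 6: L[6]=8 C[5]=7 → dur=8, Σ=51 | A=load:t6 B=compute:t5 [load-bound]
step 7: C[6]=5 → dur=5, Σ=56 | A=compute:t6 B=idle [compute-only]

end_cycle[4] = 34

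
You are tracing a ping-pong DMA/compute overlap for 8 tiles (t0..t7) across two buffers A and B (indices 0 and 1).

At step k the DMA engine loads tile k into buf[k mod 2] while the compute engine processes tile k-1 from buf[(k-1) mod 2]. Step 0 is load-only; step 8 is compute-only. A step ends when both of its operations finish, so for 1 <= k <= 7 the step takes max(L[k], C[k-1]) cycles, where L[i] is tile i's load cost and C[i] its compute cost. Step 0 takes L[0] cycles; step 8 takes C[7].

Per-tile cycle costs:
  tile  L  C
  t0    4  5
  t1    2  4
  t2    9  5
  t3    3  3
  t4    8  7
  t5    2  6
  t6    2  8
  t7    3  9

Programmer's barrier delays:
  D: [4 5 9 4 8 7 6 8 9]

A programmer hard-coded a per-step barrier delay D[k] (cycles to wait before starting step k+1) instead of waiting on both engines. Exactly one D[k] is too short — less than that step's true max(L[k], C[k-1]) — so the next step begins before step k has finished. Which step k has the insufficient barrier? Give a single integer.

hazard at step 3

[0] required=L[0]=4=4 vs D=4 ok
[1] required=max(L[1]=2,C[0]=5)=5 vs D=5 ok
[2] required=max(L[2]=9,C[1]=4)=9 vs D=9 ok
[3] required=max(L[3]=3,C[2]=5)=5 vs D=4 SHORT
[4] required=max(L[4]=8,C[3]=3)=8 vs D=8 ok
[5] required=max(L[5]=2,C[4]=7)=7 vs D=7 ok
[6] required=max(L[6]=2,C[5]=6)=6 vs D=6 ok
[7] required=max(L[7]=3,C[6]=8)=8 vs D=8 ok
[8] required=C[7]=9=9 vs D=9 ok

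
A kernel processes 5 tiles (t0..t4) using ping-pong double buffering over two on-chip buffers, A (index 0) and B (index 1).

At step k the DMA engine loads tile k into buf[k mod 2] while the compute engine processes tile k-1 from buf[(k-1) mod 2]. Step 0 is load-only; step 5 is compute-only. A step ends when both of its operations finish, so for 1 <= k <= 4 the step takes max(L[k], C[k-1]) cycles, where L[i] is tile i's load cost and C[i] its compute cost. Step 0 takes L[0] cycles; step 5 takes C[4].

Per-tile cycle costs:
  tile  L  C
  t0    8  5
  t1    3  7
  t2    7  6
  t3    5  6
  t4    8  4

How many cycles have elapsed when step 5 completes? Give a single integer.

  0. 8=8c; end=8; A:t0 B:-
  1. max(3,5)=5c; end=13; A:t0 B:t1
  2. max(7,7)=7c; end=20; A:t2 B:t1
  3. max(5,6)=6c; end=26; A:t2 B:t3
  4. max(8,6)=8c; end=34; A:t4 B:t3
  5. 4=4c; end=38; A:t4 B:t3

end_cycle[5] = 38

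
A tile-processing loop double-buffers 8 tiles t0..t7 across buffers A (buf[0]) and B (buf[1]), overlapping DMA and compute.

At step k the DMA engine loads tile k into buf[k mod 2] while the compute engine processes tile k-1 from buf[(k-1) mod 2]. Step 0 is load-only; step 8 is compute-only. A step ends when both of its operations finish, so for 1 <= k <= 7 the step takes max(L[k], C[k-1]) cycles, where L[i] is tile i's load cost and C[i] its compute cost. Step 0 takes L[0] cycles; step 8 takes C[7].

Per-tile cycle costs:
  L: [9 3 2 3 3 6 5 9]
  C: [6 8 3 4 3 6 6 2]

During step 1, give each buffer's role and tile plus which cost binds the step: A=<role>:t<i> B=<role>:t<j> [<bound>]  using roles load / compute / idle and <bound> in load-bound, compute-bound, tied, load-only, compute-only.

[0] DMA t0→A (9c) ∥ CU idle ⇒ 9c, clock 9
[1] DMA t1→B (3c) ∥ CU A:t0 (6c) ⇒ 6c, clock 15
[2] DMA t2→A (2c) ∥ CU B:t1 (8c) ⇒ 8c, clock 23
[3] DMA t3→B (3c) ∥ CU A:t2 (3c) ⇒ 3c, clock 26
[4] DMA t4→A (3c) ∥ CU B:t3 (4c) ⇒ 4c, clock 30
[5] DMA t5→B (6c) ∥ CU A:t4 (3c) ⇒ 6c, clock 36
[6] DMA t6→A (5c) ∥ CU B:t5 (6c) ⇒ 6c, clock 42
[7] DMA t7→B (9c) ∥ CU A:t6 (6c) ⇒ 9c, clock 51
[8] DMA idle ∥ CU B:t7 (2c) ⇒ 2c, clock 53

step 1: A=compute:t0 B=load:t1 [compute-bound]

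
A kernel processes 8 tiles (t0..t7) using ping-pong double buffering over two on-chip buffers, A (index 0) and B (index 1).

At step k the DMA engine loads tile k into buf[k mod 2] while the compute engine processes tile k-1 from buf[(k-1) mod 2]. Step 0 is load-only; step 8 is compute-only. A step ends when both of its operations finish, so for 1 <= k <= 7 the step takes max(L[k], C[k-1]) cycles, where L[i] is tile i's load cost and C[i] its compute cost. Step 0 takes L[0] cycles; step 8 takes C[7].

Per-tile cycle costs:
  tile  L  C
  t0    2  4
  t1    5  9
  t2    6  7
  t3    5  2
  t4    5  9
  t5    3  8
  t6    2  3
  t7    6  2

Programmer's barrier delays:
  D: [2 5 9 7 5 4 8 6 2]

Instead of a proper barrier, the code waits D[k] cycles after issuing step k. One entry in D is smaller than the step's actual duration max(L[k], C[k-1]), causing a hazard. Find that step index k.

hazard at step 5

[0] required=L[0]=2=2 vs D=2 ok
[1] required=max(L[1]=5,C[0]=4)=5 vs D=5 ok
[2] required=max(L[2]=6,C[1]=9)=9 vs D=9 ok
[3] required=max(L[3]=5,C[2]=7)=7 vs D=7 ok
[4] required=max(L[4]=5,C[3]=2)=5 vs D=5 ok
[5] required=max(L[5]=3,C[4]=9)=9 vs D=4 SHORT
[6] required=max(L[6]=2,C[5]=8)=8 vs D=8 ok
[7] required=max(L[7]=6,C[6]=3)=6 vs D=6 ok
[8] required=C[7]=2=2 vs D=2 ok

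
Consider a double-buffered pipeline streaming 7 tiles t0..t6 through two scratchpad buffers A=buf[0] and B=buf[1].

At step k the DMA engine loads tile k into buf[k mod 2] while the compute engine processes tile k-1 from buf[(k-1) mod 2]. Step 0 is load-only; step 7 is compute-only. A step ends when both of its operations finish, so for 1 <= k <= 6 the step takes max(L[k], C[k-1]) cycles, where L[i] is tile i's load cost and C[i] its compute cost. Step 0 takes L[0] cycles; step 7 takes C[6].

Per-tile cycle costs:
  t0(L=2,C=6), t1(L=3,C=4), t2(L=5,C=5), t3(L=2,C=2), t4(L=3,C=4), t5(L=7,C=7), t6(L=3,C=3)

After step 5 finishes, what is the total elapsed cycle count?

[0] DMA t0→A (2c) ∥ CU idle ⇒ 2c, clock 2
[1] DMA t1→B (3c) ∥ CU A:t0 (6c) ⇒ 6c, clock 8
[2] DMA t2→A (5c) ∥ CU B:t1 (4c) ⇒ 5c, clock 13
[3] DMA t3→B (2c) ∥ CU A:t2 (5c) ⇒ 5c, clock 18
[4] DMA t4→A (3c) ∥ CU B:t3 (2c) ⇒ 3c, clock 21
[5] DMA t5→B (7c) ∥ CU A:t4 (4c) ⇒ 7c, clock 28
[6] DMA t6→A (3c) ∥ CU B:t5 (7c) ⇒ 7c, clock 35
[7] DMA idle ∥ CU A:t6 (3c) ⇒ 3c, clock 38

end_cycle[5] = 28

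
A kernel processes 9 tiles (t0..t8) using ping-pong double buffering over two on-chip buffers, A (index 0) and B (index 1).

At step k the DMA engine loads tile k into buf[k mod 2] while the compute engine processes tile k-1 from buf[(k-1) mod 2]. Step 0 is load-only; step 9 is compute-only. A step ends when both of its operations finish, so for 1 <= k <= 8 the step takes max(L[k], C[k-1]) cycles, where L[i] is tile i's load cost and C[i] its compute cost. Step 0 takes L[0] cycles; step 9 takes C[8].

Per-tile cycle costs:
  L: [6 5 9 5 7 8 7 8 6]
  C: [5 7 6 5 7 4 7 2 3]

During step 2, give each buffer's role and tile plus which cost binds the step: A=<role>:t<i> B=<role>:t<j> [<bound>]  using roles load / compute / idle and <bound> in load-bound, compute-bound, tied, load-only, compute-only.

step 2: A=load:t2 B=compute:t1 [load-bound]

step 0: L[0]=6 → dur=6, Σ=6 | A=load:t0 B=idle [load-only]
step 1: L[1]=5 C[0]=5 → dur=5, Σ=11 | A=compute:t0 B=load:t1 [tied]
step 2: L[2]=9 C[1]=7 → dur=9, Σ=20 | A=load:t2 B=compute:t1 [load-bound]
step 3: L[3]=5 C[2]=6 → dur=6, Σ=26 | A=compute:t2 B=load:t3 [compute-bound]
step 4: L[4]=7 C[3]=5 → dur=7, Σ=33 | A=load:t4 B=compute:t3 [load-bound]
step 5: L[5]=8 C[4]=7 → dur=8, Σ=41 | A=compute:t4 B=load:t5 [load-bound]
step 6: L[6]=7 C[5]=4 → dur=7, Σ=48 | A=load:t6 B=compute:t5 [load-bound]
step 7: L[7]=8 C[6]=7 → dur=8, Σ=56 | A=compute:t6 B=load:t7 [load-bound]
step 8: L[8]=6 C[7]=2 → dur=6, Σ=62 | A=load:t8 B=compute:t7 [load-bound]
step 9: C[8]=3 → dur=3, Σ=65 | A=compute:t8 B=idle [compute-only]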